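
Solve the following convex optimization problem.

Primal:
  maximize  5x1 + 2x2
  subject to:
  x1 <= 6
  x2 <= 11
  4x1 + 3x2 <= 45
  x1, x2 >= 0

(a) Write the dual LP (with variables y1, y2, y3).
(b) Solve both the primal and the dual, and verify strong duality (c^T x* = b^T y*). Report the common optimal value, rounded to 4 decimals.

The standard primal-dual pair for 'max c^T x s.t. A x <= b, x >= 0' is:
  Dual:  min b^T y  s.t.  A^T y >= c,  y >= 0.

So the dual LP is:
  minimize  6y1 + 11y2 + 45y3
  subject to:
    y1 + 4y3 >= 5
    y2 + 3y3 >= 2
    y1, y2, y3 >= 0

Solving the primal: x* = (6, 7).
  primal value c^T x* = 44.
Solving the dual: y* = (2.3333, 0, 0.6667).
  dual value b^T y* = 44.
Strong duality: c^T x* = b^T y*. Confirmed.

44


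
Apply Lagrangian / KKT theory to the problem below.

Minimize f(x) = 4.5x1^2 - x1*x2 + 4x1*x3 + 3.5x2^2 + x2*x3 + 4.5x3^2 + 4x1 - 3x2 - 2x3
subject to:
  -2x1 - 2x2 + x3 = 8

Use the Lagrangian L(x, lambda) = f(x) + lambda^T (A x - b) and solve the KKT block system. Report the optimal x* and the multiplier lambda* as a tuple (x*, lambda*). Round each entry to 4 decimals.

Form the Lagrangian:
  L(x, lambda) = (1/2) x^T Q x + c^T x + lambda^T (A x - b)
Stationarity (grad_x L = 0): Q x + c + A^T lambda = 0.
Primal feasibility: A x = b.

This gives the KKT block system:
  [ Q   A^T ] [ x     ]   [-c ]
  [ A    0  ] [ lambda ] = [ b ]

Solving the linear system:
  x*      = (-2.0748, -1.0986, 1.6532)
  lambda* = (-3.481)
  f(x*)   = 9.769

x* = (-2.0748, -1.0986, 1.6532), lambda* = (-3.481)


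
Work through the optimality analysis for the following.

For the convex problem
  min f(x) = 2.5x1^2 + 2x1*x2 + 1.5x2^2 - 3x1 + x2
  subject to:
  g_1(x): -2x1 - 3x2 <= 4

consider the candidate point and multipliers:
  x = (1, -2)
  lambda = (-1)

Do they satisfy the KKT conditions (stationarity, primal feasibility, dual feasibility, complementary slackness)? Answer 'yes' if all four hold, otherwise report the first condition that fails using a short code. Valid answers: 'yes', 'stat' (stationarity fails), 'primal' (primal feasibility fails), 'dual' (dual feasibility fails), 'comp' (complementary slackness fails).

Gradient of f: grad f(x) = Q x + c = (-2, -3)
Constraint values g_i(x) = a_i^T x - b_i:
  g_1((1, -2)) = 0
Stationarity residual: grad f(x) + sum_i lambda_i a_i = (0, 0)
  -> stationarity OK
Primal feasibility (all g_i <= 0): OK
Dual feasibility (all lambda_i >= 0): FAILS
Complementary slackness (lambda_i * g_i(x) = 0 for all i): OK

Verdict: the first failing condition is dual_feasibility -> dual.

dual


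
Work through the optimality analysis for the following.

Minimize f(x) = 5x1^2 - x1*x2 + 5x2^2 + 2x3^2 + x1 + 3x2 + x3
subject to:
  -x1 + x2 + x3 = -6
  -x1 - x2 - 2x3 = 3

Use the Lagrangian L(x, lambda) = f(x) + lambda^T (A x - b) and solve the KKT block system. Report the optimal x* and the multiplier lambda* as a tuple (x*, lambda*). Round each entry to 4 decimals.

Form the Lagrangian:
  L(x, lambda) = (1/2) x^T Q x + c^T x + lambda^T (A x - b)
Stationarity (grad_x L = 0): Q x + c + A^T lambda = 0.
Primal feasibility: A x = b.

This gives the KKT block system:
  [ Q   A^T ] [ x     ]   [-c ]
  [ A    0  ] [ lambda ] = [ b ]

Solving the linear system:
  x*      = (2.5182, -1.4455, -2.0364)
  lambda* = (20.8, 6.8273)
  f(x*)   = 50.2318

x* = (2.5182, -1.4455, -2.0364), lambda* = (20.8, 6.8273)


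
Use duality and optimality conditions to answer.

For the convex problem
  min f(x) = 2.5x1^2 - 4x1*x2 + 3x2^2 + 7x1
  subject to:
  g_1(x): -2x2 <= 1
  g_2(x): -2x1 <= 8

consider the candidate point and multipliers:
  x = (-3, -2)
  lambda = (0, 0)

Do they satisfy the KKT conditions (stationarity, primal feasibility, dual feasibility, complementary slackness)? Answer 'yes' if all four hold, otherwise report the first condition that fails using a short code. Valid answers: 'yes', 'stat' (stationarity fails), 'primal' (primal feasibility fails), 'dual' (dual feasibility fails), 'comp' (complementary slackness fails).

Gradient of f: grad f(x) = Q x + c = (0, 0)
Constraint values g_i(x) = a_i^T x - b_i:
  g_1((-3, -2)) = 3
  g_2((-3, -2)) = -2
Stationarity residual: grad f(x) + sum_i lambda_i a_i = (0, 0)
  -> stationarity OK
Primal feasibility (all g_i <= 0): FAILS
Dual feasibility (all lambda_i >= 0): OK
Complementary slackness (lambda_i * g_i(x) = 0 for all i): OK

Verdict: the first failing condition is primal_feasibility -> primal.

primal


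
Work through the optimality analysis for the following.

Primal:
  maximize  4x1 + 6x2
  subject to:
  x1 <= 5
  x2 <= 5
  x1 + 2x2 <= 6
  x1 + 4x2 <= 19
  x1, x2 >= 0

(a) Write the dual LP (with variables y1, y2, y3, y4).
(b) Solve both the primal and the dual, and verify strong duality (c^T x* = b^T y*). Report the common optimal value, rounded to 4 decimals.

The standard primal-dual pair for 'max c^T x s.t. A x <= b, x >= 0' is:
  Dual:  min b^T y  s.t.  A^T y >= c,  y >= 0.

So the dual LP is:
  minimize  5y1 + 5y2 + 6y3 + 19y4
  subject to:
    y1 + y3 + y4 >= 4
    y2 + 2y3 + 4y4 >= 6
    y1, y2, y3, y4 >= 0

Solving the primal: x* = (5, 0.5).
  primal value c^T x* = 23.
Solving the dual: y* = (1, 0, 3, 0).
  dual value b^T y* = 23.
Strong duality: c^T x* = b^T y*. Confirmed.

23


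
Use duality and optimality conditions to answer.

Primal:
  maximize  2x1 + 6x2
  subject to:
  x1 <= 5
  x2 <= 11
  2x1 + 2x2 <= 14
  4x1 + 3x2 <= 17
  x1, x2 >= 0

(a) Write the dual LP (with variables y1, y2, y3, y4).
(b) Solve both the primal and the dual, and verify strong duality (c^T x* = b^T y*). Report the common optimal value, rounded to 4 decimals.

The standard primal-dual pair for 'max c^T x s.t. A x <= b, x >= 0' is:
  Dual:  min b^T y  s.t.  A^T y >= c,  y >= 0.

So the dual LP is:
  minimize  5y1 + 11y2 + 14y3 + 17y4
  subject to:
    y1 + 2y3 + 4y4 >= 2
    y2 + 2y3 + 3y4 >= 6
    y1, y2, y3, y4 >= 0

Solving the primal: x* = (0, 5.6667).
  primal value c^T x* = 34.
Solving the dual: y* = (0, 0, 0, 2).
  dual value b^T y* = 34.
Strong duality: c^T x* = b^T y*. Confirmed.

34


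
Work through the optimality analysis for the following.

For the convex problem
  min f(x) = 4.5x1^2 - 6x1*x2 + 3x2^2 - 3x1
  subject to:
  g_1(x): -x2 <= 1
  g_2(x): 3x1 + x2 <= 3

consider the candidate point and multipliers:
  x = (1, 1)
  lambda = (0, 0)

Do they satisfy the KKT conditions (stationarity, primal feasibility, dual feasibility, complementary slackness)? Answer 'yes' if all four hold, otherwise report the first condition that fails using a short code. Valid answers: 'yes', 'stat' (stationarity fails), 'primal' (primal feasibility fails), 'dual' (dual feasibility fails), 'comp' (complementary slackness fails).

Gradient of f: grad f(x) = Q x + c = (0, 0)
Constraint values g_i(x) = a_i^T x - b_i:
  g_1((1, 1)) = -2
  g_2((1, 1)) = 1
Stationarity residual: grad f(x) + sum_i lambda_i a_i = (0, 0)
  -> stationarity OK
Primal feasibility (all g_i <= 0): FAILS
Dual feasibility (all lambda_i >= 0): OK
Complementary slackness (lambda_i * g_i(x) = 0 for all i): OK

Verdict: the first failing condition is primal_feasibility -> primal.

primal


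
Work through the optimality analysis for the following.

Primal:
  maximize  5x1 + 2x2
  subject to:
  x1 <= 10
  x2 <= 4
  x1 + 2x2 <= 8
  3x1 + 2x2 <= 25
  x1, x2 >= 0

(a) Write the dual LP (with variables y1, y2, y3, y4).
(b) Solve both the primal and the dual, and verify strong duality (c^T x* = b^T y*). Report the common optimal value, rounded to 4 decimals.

The standard primal-dual pair for 'max c^T x s.t. A x <= b, x >= 0' is:
  Dual:  min b^T y  s.t.  A^T y >= c,  y >= 0.

So the dual LP is:
  minimize  10y1 + 4y2 + 8y3 + 25y4
  subject to:
    y1 + y3 + 3y4 >= 5
    y2 + 2y3 + 2y4 >= 2
    y1, y2, y3, y4 >= 0

Solving the primal: x* = (8, 0).
  primal value c^T x* = 40.
Solving the dual: y* = (0, 0, 5, 0).
  dual value b^T y* = 40.
Strong duality: c^T x* = b^T y*. Confirmed.

40


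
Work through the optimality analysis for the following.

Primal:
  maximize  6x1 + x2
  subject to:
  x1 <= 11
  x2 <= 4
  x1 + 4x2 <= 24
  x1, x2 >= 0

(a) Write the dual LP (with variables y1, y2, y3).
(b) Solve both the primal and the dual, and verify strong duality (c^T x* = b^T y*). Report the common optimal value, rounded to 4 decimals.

The standard primal-dual pair for 'max c^T x s.t. A x <= b, x >= 0' is:
  Dual:  min b^T y  s.t.  A^T y >= c,  y >= 0.

So the dual LP is:
  minimize  11y1 + 4y2 + 24y3
  subject to:
    y1 + y3 >= 6
    y2 + 4y3 >= 1
    y1, y2, y3 >= 0

Solving the primal: x* = (11, 3.25).
  primal value c^T x* = 69.25.
Solving the dual: y* = (5.75, 0, 0.25).
  dual value b^T y* = 69.25.
Strong duality: c^T x* = b^T y*. Confirmed.

69.25


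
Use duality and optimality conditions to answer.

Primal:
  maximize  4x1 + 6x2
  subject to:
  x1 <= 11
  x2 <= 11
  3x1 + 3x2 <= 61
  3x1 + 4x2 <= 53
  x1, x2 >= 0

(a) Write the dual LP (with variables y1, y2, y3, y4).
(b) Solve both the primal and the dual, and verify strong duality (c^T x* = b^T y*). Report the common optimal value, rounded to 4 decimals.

The standard primal-dual pair for 'max c^T x s.t. A x <= b, x >= 0' is:
  Dual:  min b^T y  s.t.  A^T y >= c,  y >= 0.

So the dual LP is:
  minimize  11y1 + 11y2 + 61y3 + 53y4
  subject to:
    y1 + 3y3 + 3y4 >= 4
    y2 + 3y3 + 4y4 >= 6
    y1, y2, y3, y4 >= 0

Solving the primal: x* = (3, 11).
  primal value c^T x* = 78.
Solving the dual: y* = (0, 0.6667, 0, 1.3333).
  dual value b^T y* = 78.
Strong duality: c^T x* = b^T y*. Confirmed.

78


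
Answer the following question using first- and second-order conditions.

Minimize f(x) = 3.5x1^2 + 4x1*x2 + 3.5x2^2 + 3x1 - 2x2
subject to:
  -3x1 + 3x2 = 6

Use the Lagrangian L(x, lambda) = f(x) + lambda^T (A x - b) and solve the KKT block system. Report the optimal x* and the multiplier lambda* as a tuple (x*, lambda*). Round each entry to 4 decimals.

Form the Lagrangian:
  L(x, lambda) = (1/2) x^T Q x + c^T x + lambda^T (A x - b)
Stationarity (grad_x L = 0): Q x + c + A^T lambda = 0.
Primal feasibility: A x = b.

This gives the KKT block system:
  [ Q   A^T ] [ x     ]   [-c ]
  [ A    0  ] [ lambda ] = [ b ]

Solving the linear system:
  x*      = (-1.0455, 0.9545)
  lambda* = (-0.1667)
  f(x*)   = -2.0227

x* = (-1.0455, 0.9545), lambda* = (-0.1667)


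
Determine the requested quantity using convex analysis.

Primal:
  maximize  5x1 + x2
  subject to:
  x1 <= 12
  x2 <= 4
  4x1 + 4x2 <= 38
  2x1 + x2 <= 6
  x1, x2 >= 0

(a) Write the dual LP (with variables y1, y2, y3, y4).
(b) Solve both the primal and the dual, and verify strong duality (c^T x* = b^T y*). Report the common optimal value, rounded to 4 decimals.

The standard primal-dual pair for 'max c^T x s.t. A x <= b, x >= 0' is:
  Dual:  min b^T y  s.t.  A^T y >= c,  y >= 0.

So the dual LP is:
  minimize  12y1 + 4y2 + 38y3 + 6y4
  subject to:
    y1 + 4y3 + 2y4 >= 5
    y2 + 4y3 + y4 >= 1
    y1, y2, y3, y4 >= 0

Solving the primal: x* = (3, 0).
  primal value c^T x* = 15.
Solving the dual: y* = (0, 0, 0, 2.5).
  dual value b^T y* = 15.
Strong duality: c^T x* = b^T y*. Confirmed.

15


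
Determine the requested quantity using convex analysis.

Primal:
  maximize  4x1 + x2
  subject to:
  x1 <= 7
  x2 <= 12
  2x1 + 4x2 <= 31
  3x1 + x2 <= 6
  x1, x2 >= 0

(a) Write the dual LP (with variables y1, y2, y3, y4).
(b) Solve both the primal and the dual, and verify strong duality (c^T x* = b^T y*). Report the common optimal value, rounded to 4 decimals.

The standard primal-dual pair for 'max c^T x s.t. A x <= b, x >= 0' is:
  Dual:  min b^T y  s.t.  A^T y >= c,  y >= 0.

So the dual LP is:
  minimize  7y1 + 12y2 + 31y3 + 6y4
  subject to:
    y1 + 2y3 + 3y4 >= 4
    y2 + 4y3 + y4 >= 1
    y1, y2, y3, y4 >= 0

Solving the primal: x* = (2, 0).
  primal value c^T x* = 8.
Solving the dual: y* = (0, 0, 0, 1.3333).
  dual value b^T y* = 8.
Strong duality: c^T x* = b^T y*. Confirmed.

8


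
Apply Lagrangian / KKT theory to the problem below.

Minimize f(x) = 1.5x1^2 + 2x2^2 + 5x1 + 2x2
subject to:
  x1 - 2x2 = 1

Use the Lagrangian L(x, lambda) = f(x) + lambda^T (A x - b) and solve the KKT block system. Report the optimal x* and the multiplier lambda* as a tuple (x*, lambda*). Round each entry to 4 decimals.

Form the Lagrangian:
  L(x, lambda) = (1/2) x^T Q x + c^T x + lambda^T (A x - b)
Stationarity (grad_x L = 0): Q x + c + A^T lambda = 0.
Primal feasibility: A x = b.

This gives the KKT block system:
  [ Q   A^T ] [ x     ]   [-c ]
  [ A    0  ] [ lambda ] = [ b ]

Solving the linear system:
  x*      = (-1.25, -1.125)
  lambda* = (-1.25)
  f(x*)   = -3.625

x* = (-1.25, -1.125), lambda* = (-1.25)


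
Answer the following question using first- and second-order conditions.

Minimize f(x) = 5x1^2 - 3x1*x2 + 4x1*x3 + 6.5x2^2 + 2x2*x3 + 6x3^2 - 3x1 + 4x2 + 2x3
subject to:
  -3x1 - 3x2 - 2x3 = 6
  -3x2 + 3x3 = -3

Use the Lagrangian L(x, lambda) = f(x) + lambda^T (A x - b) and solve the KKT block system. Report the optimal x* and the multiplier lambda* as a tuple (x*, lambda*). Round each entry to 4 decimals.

Form the Lagrangian:
  L(x, lambda) = (1/2) x^T Q x + c^T x + lambda^T (A x - b)
Stationarity (grad_x L = 0): Q x + c + A^T lambda = 0.
Primal feasibility: A x = b.

This gives the KKT block system:
  [ Q   A^T ] [ x     ]   [-c ]
  [ A    0  ] [ lambda ] = [ b ]

Solving the linear system:
  x*      = (-0.5676, -0.4595, -1.4595)
  lambda* = (-4.3784, 3.3153)
  f(x*)   = 16.5811

x* = (-0.5676, -0.4595, -1.4595), lambda* = (-4.3784, 3.3153)


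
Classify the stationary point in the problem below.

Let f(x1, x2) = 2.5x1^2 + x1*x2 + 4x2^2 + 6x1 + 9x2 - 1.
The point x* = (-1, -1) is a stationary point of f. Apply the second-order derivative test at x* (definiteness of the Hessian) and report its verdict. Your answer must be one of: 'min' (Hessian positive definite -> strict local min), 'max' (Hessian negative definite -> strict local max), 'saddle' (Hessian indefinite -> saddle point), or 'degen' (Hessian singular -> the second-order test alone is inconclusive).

Compute the Hessian H = grad^2 f:
  H = [[5, 1], [1, 8]]
Verify stationarity: grad f(x*) = H x* + g = (0, 0).
Eigenvalues of H: 4.6972, 8.3028.
Both eigenvalues > 0, so H is positive definite -> x* is a strict local min.

min


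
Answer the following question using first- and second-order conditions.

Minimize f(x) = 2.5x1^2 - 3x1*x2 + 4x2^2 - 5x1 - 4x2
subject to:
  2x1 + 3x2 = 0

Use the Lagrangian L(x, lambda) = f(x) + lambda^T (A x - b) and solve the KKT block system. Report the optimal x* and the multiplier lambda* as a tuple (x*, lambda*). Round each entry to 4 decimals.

Form the Lagrangian:
  L(x, lambda) = (1/2) x^T Q x + c^T x + lambda^T (A x - b)
Stationarity (grad_x L = 0): Q x + c + A^T lambda = 0.
Primal feasibility: A x = b.

This gives the KKT block system:
  [ Q   A^T ] [ x     ]   [-c ]
  [ A    0  ] [ lambda ] = [ b ]

Solving the linear system:
  x*      = (0.1858, -0.1239)
  lambda* = (1.8496)
  f(x*)   = -0.2168

x* = (0.1858, -0.1239), lambda* = (1.8496)


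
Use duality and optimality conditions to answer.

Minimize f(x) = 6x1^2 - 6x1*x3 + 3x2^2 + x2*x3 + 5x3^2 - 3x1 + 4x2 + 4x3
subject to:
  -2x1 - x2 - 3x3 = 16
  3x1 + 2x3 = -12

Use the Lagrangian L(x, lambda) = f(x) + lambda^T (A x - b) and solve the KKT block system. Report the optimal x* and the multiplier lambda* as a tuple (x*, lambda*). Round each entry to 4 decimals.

Form the Lagrangian:
  L(x, lambda) = (1/2) x^T Q x + c^T x + lambda^T (A x - b)
Stationarity (grad_x L = 0): Q x + c + A^T lambda = 0.
Primal feasibility: A x = b.

This gives the KKT block system:
  [ Q   A^T ] [ x     ]   [-c ]
  [ A    0  ] [ lambda ] = [ b ]

Solving the linear system:
  x*      = (-1.6848, -2.2121, -3.4727)
  lambda* = (-12.7455, -7.703)
  f(x*)   = 46.903

x* = (-1.6848, -2.2121, -3.4727), lambda* = (-12.7455, -7.703)


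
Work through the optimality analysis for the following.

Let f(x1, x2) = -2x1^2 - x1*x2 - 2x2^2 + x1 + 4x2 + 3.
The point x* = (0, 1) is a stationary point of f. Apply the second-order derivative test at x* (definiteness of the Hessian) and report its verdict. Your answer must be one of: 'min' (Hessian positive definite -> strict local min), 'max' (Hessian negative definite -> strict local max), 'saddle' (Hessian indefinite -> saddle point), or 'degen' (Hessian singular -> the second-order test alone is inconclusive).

Compute the Hessian H = grad^2 f:
  H = [[-4, -1], [-1, -4]]
Verify stationarity: grad f(x*) = H x* + g = (0, 0).
Eigenvalues of H: -5, -3.
Both eigenvalues < 0, so H is negative definite -> x* is a strict local max.

max


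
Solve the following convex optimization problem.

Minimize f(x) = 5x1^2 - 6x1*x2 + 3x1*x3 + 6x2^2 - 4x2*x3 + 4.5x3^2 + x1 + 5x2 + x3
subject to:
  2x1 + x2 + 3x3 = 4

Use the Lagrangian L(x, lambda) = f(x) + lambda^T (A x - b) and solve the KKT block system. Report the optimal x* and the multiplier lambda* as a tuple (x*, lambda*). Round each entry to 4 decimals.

Form the Lagrangian:
  L(x, lambda) = (1/2) x^T Q x + c^T x + lambda^T (A x - b)
Stationarity (grad_x L = 0): Q x + c + A^T lambda = 0.
Primal feasibility: A x = b.

This gives the KKT block system:
  [ Q   A^T ] [ x     ]   [-c ]
  [ A    0  ] [ lambda ] = [ b ]

Solving the linear system:
  x*      = (0.4519, 0.3652, 0.9104)
  lambda* = (-3.0294)
  f(x*)   = 7.6528

x* = (0.4519, 0.3652, 0.9104), lambda* = (-3.0294)


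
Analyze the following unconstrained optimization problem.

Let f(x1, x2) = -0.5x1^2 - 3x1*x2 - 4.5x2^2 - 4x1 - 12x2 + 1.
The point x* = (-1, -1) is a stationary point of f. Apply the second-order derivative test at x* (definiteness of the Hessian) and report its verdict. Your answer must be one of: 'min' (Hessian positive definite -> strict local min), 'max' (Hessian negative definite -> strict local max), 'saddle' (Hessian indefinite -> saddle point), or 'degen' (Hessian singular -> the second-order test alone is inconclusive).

Compute the Hessian H = grad^2 f:
  H = [[-1, -3], [-3, -9]]
Verify stationarity: grad f(x*) = H x* + g = (0, 0).
Eigenvalues of H: -10, 0.
H has a zero eigenvalue (singular; negative semidefinite but not definite), so H is neither positive definite, negative definite, nor indefinite. The second-order test alone is inconclusive -> degen.
(Indeed, f is constant along the null direction of H through x*, so x* is not a strict local extremum.)

degen


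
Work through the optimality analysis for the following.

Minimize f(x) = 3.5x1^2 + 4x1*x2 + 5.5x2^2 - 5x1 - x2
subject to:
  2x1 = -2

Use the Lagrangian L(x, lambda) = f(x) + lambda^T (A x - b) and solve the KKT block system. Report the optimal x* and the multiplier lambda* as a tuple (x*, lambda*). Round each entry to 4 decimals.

Form the Lagrangian:
  L(x, lambda) = (1/2) x^T Q x + c^T x + lambda^T (A x - b)
Stationarity (grad_x L = 0): Q x + c + A^T lambda = 0.
Primal feasibility: A x = b.

This gives the KKT block system:
  [ Q   A^T ] [ x     ]   [-c ]
  [ A    0  ] [ lambda ] = [ b ]

Solving the linear system:
  x*      = (-1, 0.4545)
  lambda* = (5.0909)
  f(x*)   = 7.3636

x* = (-1, 0.4545), lambda* = (5.0909)


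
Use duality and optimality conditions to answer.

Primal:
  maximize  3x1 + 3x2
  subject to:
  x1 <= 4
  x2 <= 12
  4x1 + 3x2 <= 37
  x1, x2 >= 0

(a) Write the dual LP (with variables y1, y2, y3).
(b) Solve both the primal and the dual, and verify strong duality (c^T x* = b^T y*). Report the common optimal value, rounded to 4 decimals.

The standard primal-dual pair for 'max c^T x s.t. A x <= b, x >= 0' is:
  Dual:  min b^T y  s.t.  A^T y >= c,  y >= 0.

So the dual LP is:
  minimize  4y1 + 12y2 + 37y3
  subject to:
    y1 + 4y3 >= 3
    y2 + 3y3 >= 3
    y1, y2, y3 >= 0

Solving the primal: x* = (0.25, 12).
  primal value c^T x* = 36.75.
Solving the dual: y* = (0, 0.75, 0.75).
  dual value b^T y* = 36.75.
Strong duality: c^T x* = b^T y*. Confirmed.

36.75


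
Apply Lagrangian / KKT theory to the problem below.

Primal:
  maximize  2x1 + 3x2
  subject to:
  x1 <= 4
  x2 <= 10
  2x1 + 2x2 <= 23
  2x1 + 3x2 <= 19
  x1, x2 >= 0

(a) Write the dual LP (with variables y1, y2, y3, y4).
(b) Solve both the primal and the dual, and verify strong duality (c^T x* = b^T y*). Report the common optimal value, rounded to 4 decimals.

The standard primal-dual pair for 'max c^T x s.t. A x <= b, x >= 0' is:
  Dual:  min b^T y  s.t.  A^T y >= c,  y >= 0.

So the dual LP is:
  minimize  4y1 + 10y2 + 23y3 + 19y4
  subject to:
    y1 + 2y3 + 2y4 >= 2
    y2 + 2y3 + 3y4 >= 3
    y1, y2, y3, y4 >= 0

Solving the primal: x* = (0, 6.3333).
  primal value c^T x* = 19.
Solving the dual: y* = (0, 0, 0, 1).
  dual value b^T y* = 19.
Strong duality: c^T x* = b^T y*. Confirmed.

19


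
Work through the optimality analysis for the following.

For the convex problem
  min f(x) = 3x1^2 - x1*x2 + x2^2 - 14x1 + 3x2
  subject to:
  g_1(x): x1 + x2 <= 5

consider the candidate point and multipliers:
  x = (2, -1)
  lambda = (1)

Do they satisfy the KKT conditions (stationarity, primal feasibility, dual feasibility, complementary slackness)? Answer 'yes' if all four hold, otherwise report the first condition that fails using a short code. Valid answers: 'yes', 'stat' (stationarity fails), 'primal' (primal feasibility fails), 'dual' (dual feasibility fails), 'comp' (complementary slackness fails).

Gradient of f: grad f(x) = Q x + c = (-1, -1)
Constraint values g_i(x) = a_i^T x - b_i:
  g_1((2, -1)) = -4
Stationarity residual: grad f(x) + sum_i lambda_i a_i = (0, 0)
  -> stationarity OK
Primal feasibility (all g_i <= 0): OK
Dual feasibility (all lambda_i >= 0): OK
Complementary slackness (lambda_i * g_i(x) = 0 for all i): FAILS

Verdict: the first failing condition is complementary_slackness -> comp.

comp


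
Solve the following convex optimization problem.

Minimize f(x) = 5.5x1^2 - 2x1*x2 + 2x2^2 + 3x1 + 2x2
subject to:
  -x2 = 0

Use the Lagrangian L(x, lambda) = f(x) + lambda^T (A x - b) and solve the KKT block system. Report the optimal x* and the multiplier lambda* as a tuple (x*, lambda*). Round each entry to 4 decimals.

Form the Lagrangian:
  L(x, lambda) = (1/2) x^T Q x + c^T x + lambda^T (A x - b)
Stationarity (grad_x L = 0): Q x + c + A^T lambda = 0.
Primal feasibility: A x = b.

This gives the KKT block system:
  [ Q   A^T ] [ x     ]   [-c ]
  [ A    0  ] [ lambda ] = [ b ]

Solving the linear system:
  x*      = (-0.2727, 0)
  lambda* = (2.5455)
  f(x*)   = -0.4091

x* = (-0.2727, 0), lambda* = (2.5455)


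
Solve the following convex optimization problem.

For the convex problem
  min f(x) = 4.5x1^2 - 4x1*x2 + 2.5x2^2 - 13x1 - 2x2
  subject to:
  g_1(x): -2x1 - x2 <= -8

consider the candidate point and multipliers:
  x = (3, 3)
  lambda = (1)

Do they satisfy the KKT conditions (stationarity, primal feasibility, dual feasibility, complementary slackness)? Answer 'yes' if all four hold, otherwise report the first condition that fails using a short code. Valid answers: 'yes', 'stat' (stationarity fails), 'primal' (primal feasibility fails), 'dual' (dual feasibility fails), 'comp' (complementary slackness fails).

Gradient of f: grad f(x) = Q x + c = (2, 1)
Constraint values g_i(x) = a_i^T x - b_i:
  g_1((3, 3)) = -1
Stationarity residual: grad f(x) + sum_i lambda_i a_i = (0, 0)
  -> stationarity OK
Primal feasibility (all g_i <= 0): OK
Dual feasibility (all lambda_i >= 0): OK
Complementary slackness (lambda_i * g_i(x) = 0 for all i): FAILS

Verdict: the first failing condition is complementary_slackness -> comp.

comp


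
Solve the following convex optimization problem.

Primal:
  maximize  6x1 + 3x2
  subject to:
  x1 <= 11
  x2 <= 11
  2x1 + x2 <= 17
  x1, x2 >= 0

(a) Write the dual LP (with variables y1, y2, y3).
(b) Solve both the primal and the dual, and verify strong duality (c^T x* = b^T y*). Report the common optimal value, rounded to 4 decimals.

The standard primal-dual pair for 'max c^T x s.t. A x <= b, x >= 0' is:
  Dual:  min b^T y  s.t.  A^T y >= c,  y >= 0.

So the dual LP is:
  minimize  11y1 + 11y2 + 17y3
  subject to:
    y1 + 2y3 >= 6
    y2 + y3 >= 3
    y1, y2, y3 >= 0

Solving the primal: x* = (8.5, 0).
  primal value c^T x* = 51.
Solving the dual: y* = (0, 0, 3).
  dual value b^T y* = 51.
Strong duality: c^T x* = b^T y*. Confirmed.

51


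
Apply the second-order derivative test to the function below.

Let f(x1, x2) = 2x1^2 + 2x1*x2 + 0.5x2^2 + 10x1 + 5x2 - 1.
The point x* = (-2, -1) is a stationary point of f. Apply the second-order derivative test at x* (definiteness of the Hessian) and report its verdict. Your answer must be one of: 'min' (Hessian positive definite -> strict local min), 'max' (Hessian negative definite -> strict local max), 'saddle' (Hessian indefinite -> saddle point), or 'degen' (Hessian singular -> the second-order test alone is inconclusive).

Compute the Hessian H = grad^2 f:
  H = [[4, 2], [2, 1]]
Verify stationarity: grad f(x*) = H x* + g = (0, 0).
Eigenvalues of H: 0, 5.
H has a zero eigenvalue (singular; positive semidefinite but not definite), so H is neither positive definite, negative definite, nor indefinite. The second-order test alone is inconclusive -> degen.
(Indeed, f is constant along the null direction of H through x*, so x* is not a strict local extremum.)

degen


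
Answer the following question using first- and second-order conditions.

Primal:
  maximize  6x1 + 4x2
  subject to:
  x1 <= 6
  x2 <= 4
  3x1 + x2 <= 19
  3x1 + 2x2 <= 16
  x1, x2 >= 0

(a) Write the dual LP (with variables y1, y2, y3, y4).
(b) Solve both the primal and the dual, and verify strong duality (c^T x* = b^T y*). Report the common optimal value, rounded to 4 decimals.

The standard primal-dual pair for 'max c^T x s.t. A x <= b, x >= 0' is:
  Dual:  min b^T y  s.t.  A^T y >= c,  y >= 0.

So the dual LP is:
  minimize  6y1 + 4y2 + 19y3 + 16y4
  subject to:
    y1 + 3y3 + 3y4 >= 6
    y2 + y3 + 2y4 >= 4
    y1, y2, y3, y4 >= 0

Solving the primal: x* = (5.3333, 0).
  primal value c^T x* = 32.
Solving the dual: y* = (0, 0, 0, 2).
  dual value b^T y* = 32.
Strong duality: c^T x* = b^T y*. Confirmed.

32


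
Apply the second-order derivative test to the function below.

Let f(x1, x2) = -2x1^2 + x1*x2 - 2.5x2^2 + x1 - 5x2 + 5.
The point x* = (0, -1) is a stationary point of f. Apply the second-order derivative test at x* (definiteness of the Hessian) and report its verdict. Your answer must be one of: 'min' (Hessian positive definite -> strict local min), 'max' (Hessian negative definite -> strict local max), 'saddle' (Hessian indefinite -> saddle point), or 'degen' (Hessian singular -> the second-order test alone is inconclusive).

Compute the Hessian H = grad^2 f:
  H = [[-4, 1], [1, -5]]
Verify stationarity: grad f(x*) = H x* + g = (0, 0).
Eigenvalues of H: -5.618, -3.382.
Both eigenvalues < 0, so H is negative definite -> x* is a strict local max.

max


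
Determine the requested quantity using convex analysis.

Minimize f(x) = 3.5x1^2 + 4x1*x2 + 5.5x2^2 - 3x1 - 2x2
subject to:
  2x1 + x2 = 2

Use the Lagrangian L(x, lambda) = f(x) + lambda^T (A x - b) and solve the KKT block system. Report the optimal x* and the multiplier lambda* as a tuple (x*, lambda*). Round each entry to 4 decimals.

Form the Lagrangian:
  L(x, lambda) = (1/2) x^T Q x + c^T x + lambda^T (A x - b)
Stationarity (grad_x L = 0): Q x + c + A^T lambda = 0.
Primal feasibility: A x = b.

This gives the KKT block system:
  [ Q   A^T ] [ x     ]   [-c ]
  [ A    0  ] [ lambda ] = [ b ]

Solving the linear system:
  x*      = (1, 0)
  lambda* = (-2)
  f(x*)   = 0.5

x* = (1, 0), lambda* = (-2)


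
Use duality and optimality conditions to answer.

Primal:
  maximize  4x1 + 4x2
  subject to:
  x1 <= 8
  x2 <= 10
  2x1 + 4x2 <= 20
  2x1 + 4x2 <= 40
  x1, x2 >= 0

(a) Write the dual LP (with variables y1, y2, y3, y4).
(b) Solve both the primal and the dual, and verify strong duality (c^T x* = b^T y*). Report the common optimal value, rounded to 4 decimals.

The standard primal-dual pair for 'max c^T x s.t. A x <= b, x >= 0' is:
  Dual:  min b^T y  s.t.  A^T y >= c,  y >= 0.

So the dual LP is:
  minimize  8y1 + 10y2 + 20y3 + 40y4
  subject to:
    y1 + 2y3 + 2y4 >= 4
    y2 + 4y3 + 4y4 >= 4
    y1, y2, y3, y4 >= 0

Solving the primal: x* = (8, 1).
  primal value c^T x* = 36.
Solving the dual: y* = (2, 0, 1, 0).
  dual value b^T y* = 36.
Strong duality: c^T x* = b^T y*. Confirmed.

36


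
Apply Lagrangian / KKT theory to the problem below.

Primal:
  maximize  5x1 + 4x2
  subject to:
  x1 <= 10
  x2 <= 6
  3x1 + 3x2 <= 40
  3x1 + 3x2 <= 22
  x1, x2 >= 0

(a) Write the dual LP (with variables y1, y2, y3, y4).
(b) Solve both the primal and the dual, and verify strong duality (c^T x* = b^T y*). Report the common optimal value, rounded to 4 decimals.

The standard primal-dual pair for 'max c^T x s.t. A x <= b, x >= 0' is:
  Dual:  min b^T y  s.t.  A^T y >= c,  y >= 0.

So the dual LP is:
  minimize  10y1 + 6y2 + 40y3 + 22y4
  subject to:
    y1 + 3y3 + 3y4 >= 5
    y2 + 3y3 + 3y4 >= 4
    y1, y2, y3, y4 >= 0

Solving the primal: x* = (7.3333, 0).
  primal value c^T x* = 36.6667.
Solving the dual: y* = (0, 0, 0, 1.6667).
  dual value b^T y* = 36.6667.
Strong duality: c^T x* = b^T y*. Confirmed.

36.6667


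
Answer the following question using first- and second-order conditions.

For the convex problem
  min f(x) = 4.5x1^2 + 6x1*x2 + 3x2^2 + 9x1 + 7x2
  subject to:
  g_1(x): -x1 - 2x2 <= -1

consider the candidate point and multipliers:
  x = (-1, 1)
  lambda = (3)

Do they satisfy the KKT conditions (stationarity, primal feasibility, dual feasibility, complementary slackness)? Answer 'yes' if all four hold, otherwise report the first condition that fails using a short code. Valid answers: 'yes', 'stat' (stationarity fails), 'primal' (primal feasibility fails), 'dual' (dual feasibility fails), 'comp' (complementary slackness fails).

Gradient of f: grad f(x) = Q x + c = (6, 7)
Constraint values g_i(x) = a_i^T x - b_i:
  g_1((-1, 1)) = 0
Stationarity residual: grad f(x) + sum_i lambda_i a_i = (3, 1)
  -> stationarity FAILS
Primal feasibility (all g_i <= 0): OK
Dual feasibility (all lambda_i >= 0): OK
Complementary slackness (lambda_i * g_i(x) = 0 for all i): OK

Verdict: the first failing condition is stationarity -> stat.

stat


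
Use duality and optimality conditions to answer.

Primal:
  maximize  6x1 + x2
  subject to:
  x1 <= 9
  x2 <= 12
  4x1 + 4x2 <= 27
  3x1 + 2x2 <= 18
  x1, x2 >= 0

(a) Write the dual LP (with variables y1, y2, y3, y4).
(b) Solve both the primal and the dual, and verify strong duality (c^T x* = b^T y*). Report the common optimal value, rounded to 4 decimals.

The standard primal-dual pair for 'max c^T x s.t. A x <= b, x >= 0' is:
  Dual:  min b^T y  s.t.  A^T y >= c,  y >= 0.

So the dual LP is:
  minimize  9y1 + 12y2 + 27y3 + 18y4
  subject to:
    y1 + 4y3 + 3y4 >= 6
    y2 + 4y3 + 2y4 >= 1
    y1, y2, y3, y4 >= 0

Solving the primal: x* = (6, 0).
  primal value c^T x* = 36.
Solving the dual: y* = (0, 0, 0, 2).
  dual value b^T y* = 36.
Strong duality: c^T x* = b^T y*. Confirmed.

36


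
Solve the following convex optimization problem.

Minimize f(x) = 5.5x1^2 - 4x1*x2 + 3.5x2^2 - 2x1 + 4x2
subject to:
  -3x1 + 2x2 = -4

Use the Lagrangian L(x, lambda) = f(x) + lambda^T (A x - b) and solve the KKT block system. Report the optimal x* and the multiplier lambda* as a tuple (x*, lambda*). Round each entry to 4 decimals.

Form the Lagrangian:
  L(x, lambda) = (1/2) x^T Q x + c^T x + lambda^T (A x - b)
Stationarity (grad_x L = 0): Q x + c + A^T lambda = 0.
Primal feasibility: A x = b.

This gives the KKT block system:
  [ Q   A^T ] [ x     ]   [-c ]
  [ A    0  ] [ lambda ] = [ b ]

Solving the linear system:
  x*      = (0.6102, -1.0847)
  lambda* = (3.0169)
  f(x*)   = 3.2542

x* = (0.6102, -1.0847), lambda* = (3.0169)


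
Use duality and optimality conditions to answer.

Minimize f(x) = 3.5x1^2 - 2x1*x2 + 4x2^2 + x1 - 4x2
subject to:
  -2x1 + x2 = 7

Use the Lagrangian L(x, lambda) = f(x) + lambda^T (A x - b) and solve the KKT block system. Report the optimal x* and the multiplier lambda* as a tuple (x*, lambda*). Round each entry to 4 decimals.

Form the Lagrangian:
  L(x, lambda) = (1/2) x^T Q x + c^T x + lambda^T (A x - b)
Stationarity (grad_x L = 0): Q x + c + A^T lambda = 0.
Primal feasibility: A x = b.

This gives the KKT block system:
  [ Q   A^T ] [ x     ]   [-c ]
  [ A    0  ] [ lambda ] = [ b ]

Solving the linear system:
  x*      = (-2.9355, 1.129)
  lambda* = (-10.9032)
  f(x*)   = 34.4355

x* = (-2.9355, 1.129), lambda* = (-10.9032)


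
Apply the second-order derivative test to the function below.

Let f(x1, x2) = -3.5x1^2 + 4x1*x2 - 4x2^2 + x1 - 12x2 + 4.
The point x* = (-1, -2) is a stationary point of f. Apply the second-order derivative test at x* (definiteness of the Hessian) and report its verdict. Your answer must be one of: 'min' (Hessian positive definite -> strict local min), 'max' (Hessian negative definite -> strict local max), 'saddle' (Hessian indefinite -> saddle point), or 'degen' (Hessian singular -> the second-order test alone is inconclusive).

Compute the Hessian H = grad^2 f:
  H = [[-7, 4], [4, -8]]
Verify stationarity: grad f(x*) = H x* + g = (0, 0).
Eigenvalues of H: -11.5311, -3.4689.
Both eigenvalues < 0, so H is negative definite -> x* is a strict local max.

max


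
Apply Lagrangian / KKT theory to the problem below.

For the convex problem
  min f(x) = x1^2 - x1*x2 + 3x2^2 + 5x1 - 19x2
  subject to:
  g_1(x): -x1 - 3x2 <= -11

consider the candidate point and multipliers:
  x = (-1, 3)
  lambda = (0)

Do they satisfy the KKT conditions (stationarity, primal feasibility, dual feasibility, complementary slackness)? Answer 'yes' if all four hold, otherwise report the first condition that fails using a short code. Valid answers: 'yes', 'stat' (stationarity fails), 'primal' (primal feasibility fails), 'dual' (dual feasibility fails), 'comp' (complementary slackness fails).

Gradient of f: grad f(x) = Q x + c = (0, 0)
Constraint values g_i(x) = a_i^T x - b_i:
  g_1((-1, 3)) = 3
Stationarity residual: grad f(x) + sum_i lambda_i a_i = (0, 0)
  -> stationarity OK
Primal feasibility (all g_i <= 0): FAILS
Dual feasibility (all lambda_i >= 0): OK
Complementary slackness (lambda_i * g_i(x) = 0 for all i): OK

Verdict: the first failing condition is primal_feasibility -> primal.

primal


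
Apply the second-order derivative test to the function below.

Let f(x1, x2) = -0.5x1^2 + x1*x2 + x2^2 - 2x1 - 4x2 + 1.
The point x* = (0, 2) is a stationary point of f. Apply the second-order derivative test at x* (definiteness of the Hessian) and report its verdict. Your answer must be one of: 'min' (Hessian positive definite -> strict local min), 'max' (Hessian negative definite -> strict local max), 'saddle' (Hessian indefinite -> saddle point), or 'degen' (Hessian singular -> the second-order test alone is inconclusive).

Compute the Hessian H = grad^2 f:
  H = [[-1, 1], [1, 2]]
Verify stationarity: grad f(x*) = H x* + g = (0, 0).
Eigenvalues of H: -1.3028, 2.3028.
Eigenvalues have mixed signs, so H is indefinite -> x* is a saddle point.

saddle


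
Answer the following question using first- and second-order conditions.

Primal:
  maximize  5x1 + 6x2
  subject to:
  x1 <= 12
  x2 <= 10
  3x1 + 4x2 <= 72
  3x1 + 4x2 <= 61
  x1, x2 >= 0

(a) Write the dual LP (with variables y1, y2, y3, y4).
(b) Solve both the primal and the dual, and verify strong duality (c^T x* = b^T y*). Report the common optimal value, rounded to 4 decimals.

The standard primal-dual pair for 'max c^T x s.t. A x <= b, x >= 0' is:
  Dual:  min b^T y  s.t.  A^T y >= c,  y >= 0.

So the dual LP is:
  minimize  12y1 + 10y2 + 72y3 + 61y4
  subject to:
    y1 + 3y3 + 3y4 >= 5
    y2 + 4y3 + 4y4 >= 6
    y1, y2, y3, y4 >= 0

Solving the primal: x* = (12, 6.25).
  primal value c^T x* = 97.5.
Solving the dual: y* = (0.5, 0, 0, 1.5).
  dual value b^T y* = 97.5.
Strong duality: c^T x* = b^T y*. Confirmed.

97.5


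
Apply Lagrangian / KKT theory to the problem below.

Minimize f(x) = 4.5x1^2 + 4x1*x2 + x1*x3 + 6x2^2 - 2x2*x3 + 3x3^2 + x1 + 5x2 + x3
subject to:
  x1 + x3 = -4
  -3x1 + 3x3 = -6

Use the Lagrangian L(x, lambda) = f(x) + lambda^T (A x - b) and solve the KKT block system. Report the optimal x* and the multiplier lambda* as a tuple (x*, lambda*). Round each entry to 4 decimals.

Form the Lagrangian:
  L(x, lambda) = (1/2) x^T Q x + c^T x + lambda^T (A x - b)
Stationarity (grad_x L = 0): Q x + c + A^T lambda = 0.
Primal feasibility: A x = b.

This gives the KKT block system:
  [ Q   A^T ] [ x     ]   [-c ]
  [ A    0  ] [ lambda ] = [ b ]

Solving the linear system:
  x*      = (-1, -0.5833, -3)
  lambda* = (15.0833, 0.5833)
  f(x*)   = 28.4583

x* = (-1, -0.5833, -3), lambda* = (15.0833, 0.5833)


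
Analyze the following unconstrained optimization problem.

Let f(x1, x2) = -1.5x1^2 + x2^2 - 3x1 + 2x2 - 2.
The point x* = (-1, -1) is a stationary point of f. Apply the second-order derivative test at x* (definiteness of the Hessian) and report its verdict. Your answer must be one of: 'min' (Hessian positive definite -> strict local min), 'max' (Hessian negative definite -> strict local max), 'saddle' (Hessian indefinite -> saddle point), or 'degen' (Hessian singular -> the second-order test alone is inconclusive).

Compute the Hessian H = grad^2 f:
  H = [[-3, 0], [0, 2]]
Verify stationarity: grad f(x*) = H x* + g = (0, 0).
Eigenvalues of H: -3, 2.
Eigenvalues have mixed signs, so H is indefinite -> x* is a saddle point.

saddle


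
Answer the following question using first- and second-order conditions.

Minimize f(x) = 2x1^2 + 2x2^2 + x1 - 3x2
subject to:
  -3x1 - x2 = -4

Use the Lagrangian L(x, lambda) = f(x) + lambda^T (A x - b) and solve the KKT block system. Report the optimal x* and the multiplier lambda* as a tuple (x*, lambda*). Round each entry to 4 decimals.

Form the Lagrangian:
  L(x, lambda) = (1/2) x^T Q x + c^T x + lambda^T (A x - b)
Stationarity (grad_x L = 0): Q x + c + A^T lambda = 0.
Primal feasibility: A x = b.

This gives the KKT block system:
  [ Q   A^T ] [ x     ]   [-c ]
  [ A    0  ] [ lambda ] = [ b ]

Solving the linear system:
  x*      = (0.95, 1.15)
  lambda* = (1.6)
  f(x*)   = 1.95

x* = (0.95, 1.15), lambda* = (1.6)


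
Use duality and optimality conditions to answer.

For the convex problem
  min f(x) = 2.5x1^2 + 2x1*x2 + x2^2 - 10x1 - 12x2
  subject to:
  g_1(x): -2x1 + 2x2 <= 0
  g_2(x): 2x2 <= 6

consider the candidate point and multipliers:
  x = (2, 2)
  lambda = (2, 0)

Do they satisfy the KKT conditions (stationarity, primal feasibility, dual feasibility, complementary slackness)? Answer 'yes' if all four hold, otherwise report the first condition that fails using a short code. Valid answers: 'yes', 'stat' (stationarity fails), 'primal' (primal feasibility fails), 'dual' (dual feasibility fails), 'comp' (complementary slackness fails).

Gradient of f: grad f(x) = Q x + c = (4, -4)
Constraint values g_i(x) = a_i^T x - b_i:
  g_1((2, 2)) = 0
  g_2((2, 2)) = -2
Stationarity residual: grad f(x) + sum_i lambda_i a_i = (0, 0)
  -> stationarity OK
Primal feasibility (all g_i <= 0): OK
Dual feasibility (all lambda_i >= 0): OK
Complementary slackness (lambda_i * g_i(x) = 0 for all i): OK

Verdict: yes, KKT holds.

yes


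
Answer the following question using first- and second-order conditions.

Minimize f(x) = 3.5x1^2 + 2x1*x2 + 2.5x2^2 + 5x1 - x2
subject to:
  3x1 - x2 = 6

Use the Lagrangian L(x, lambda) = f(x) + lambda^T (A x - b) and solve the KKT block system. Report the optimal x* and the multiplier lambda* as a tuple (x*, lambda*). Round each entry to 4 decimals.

Form the Lagrangian:
  L(x, lambda) = (1/2) x^T Q x + c^T x + lambda^T (A x - b)
Stationarity (grad_x L = 0): Q x + c + A^T lambda = 0.
Primal feasibility: A x = b.

This gives the KKT block system:
  [ Q   A^T ] [ x     ]   [-c ]
  [ A    0  ] [ lambda ] = [ b ]

Solving the linear system:
  x*      = (1.5625, -1.3125)
  lambda* = (-4.4375)
  f(x*)   = 17.875

x* = (1.5625, -1.3125), lambda* = (-4.4375)


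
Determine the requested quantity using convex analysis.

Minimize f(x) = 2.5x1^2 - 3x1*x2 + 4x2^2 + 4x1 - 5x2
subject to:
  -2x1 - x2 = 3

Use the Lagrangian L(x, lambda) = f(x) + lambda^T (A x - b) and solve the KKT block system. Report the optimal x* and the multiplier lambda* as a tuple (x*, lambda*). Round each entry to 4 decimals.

Form the Lagrangian:
  L(x, lambda) = (1/2) x^T Q x + c^T x + lambda^T (A x - b)
Stationarity (grad_x L = 0): Q x + c + A^T lambda = 0.
Primal feasibility: A x = b.

This gives the KKT block system:
  [ Q   A^T ] [ x     ]   [-c ]
  [ A    0  ] [ lambda ] = [ b ]

Solving the linear system:
  x*      = (-1.449, -0.102)
  lambda* = (-1.4694)
  f(x*)   = -0.4388

x* = (-1.449, -0.102), lambda* = (-1.4694)
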